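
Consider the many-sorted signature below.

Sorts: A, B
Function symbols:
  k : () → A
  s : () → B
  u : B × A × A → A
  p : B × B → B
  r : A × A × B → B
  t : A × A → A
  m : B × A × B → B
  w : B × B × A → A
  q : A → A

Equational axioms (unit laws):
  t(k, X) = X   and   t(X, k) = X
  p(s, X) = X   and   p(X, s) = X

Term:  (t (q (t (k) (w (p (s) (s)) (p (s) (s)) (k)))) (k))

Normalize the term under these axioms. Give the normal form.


1. (t (q (t (k) (w (p (s) (s)) (p (s) (s)) (k)))) (k))  →  (q (t (k) (w (p (s) (s)) (p (s) (s)) (k))))
2. (q (t (k) (w (p (s) (s)) (p (s) (s)) (k))))  →  (q (w (p (s) (s)) (p (s) (s)) (k)))
3. (q (w (p (s) (s)) (p (s) (s)) (k)))  →  (q (w (s) (p (s) (s)) (k)))
4. (q (w (s) (p (s) (s)) (k)))  →  (q (w (s) (s) (k)))

normal form = (q (w (s) (s) (k)))


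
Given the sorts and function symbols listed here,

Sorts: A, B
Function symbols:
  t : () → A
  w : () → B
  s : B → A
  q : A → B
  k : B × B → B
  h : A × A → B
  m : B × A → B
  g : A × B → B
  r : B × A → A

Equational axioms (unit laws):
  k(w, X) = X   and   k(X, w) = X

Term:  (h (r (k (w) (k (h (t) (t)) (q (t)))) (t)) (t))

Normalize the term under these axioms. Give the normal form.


1. (h (r (k (w) (k (h (t) (t)) (q (t)))) (t)) (t))  →  (h (r (k (h (t) (t)) (q (t))) (t)) (t))

normal form = (h (r (k (h (t) (t)) (q (t))) (t)) (t))


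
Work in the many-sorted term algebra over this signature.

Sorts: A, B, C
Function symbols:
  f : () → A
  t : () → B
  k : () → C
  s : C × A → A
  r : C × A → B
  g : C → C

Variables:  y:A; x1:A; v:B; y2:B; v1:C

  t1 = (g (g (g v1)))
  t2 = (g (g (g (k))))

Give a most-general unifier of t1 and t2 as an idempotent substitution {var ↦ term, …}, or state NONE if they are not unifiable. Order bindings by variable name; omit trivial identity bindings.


{v1 ↦ (k)}


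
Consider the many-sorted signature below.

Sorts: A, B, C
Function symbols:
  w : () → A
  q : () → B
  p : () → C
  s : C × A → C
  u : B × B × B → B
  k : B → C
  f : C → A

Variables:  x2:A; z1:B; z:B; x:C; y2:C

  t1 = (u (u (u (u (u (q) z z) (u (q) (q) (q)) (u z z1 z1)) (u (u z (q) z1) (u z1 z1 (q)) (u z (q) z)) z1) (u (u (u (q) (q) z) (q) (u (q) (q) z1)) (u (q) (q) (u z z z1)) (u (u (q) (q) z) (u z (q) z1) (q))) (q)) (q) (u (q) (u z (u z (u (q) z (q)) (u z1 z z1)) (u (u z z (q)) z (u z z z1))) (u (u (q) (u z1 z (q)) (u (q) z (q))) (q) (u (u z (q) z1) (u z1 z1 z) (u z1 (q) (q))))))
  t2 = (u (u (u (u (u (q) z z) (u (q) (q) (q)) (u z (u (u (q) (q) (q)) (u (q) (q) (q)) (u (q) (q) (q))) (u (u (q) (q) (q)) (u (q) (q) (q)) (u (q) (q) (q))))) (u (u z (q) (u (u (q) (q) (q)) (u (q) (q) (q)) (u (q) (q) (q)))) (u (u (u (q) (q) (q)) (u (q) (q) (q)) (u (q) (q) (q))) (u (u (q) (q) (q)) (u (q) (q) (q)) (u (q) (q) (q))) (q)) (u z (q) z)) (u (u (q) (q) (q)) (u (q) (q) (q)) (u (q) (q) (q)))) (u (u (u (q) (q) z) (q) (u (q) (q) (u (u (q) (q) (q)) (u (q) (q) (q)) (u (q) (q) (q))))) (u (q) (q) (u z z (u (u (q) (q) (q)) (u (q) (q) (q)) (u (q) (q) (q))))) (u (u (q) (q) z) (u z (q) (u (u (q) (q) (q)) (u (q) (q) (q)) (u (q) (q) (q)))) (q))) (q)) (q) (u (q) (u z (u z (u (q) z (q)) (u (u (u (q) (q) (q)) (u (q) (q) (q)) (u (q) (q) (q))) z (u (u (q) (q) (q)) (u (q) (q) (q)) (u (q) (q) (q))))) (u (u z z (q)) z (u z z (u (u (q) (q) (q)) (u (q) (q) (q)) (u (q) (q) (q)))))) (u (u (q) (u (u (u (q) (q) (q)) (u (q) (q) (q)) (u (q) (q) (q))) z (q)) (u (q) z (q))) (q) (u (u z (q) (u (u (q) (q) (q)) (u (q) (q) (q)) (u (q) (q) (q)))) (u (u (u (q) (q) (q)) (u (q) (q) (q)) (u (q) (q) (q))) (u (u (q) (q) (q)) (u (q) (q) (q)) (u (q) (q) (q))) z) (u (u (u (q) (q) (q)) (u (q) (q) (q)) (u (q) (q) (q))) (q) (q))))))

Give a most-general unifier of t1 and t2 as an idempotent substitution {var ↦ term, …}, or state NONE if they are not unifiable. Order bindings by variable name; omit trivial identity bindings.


{z1 ↦ (u (u (q) (q) (q)) (u (q) (q) (q)) (u (q) (q) (q)))}


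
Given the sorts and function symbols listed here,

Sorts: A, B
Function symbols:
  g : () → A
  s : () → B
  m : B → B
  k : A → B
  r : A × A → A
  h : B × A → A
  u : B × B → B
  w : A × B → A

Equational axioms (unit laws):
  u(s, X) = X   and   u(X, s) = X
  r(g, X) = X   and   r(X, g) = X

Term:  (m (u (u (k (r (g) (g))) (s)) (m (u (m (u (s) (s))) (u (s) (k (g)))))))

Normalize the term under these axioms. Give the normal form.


1. (m (u (u (k (r (g) (g))) (s)) (m (u (m (u (s) (s))) (u (s) (k (g)))))))  →  (m (u (k (r (g) (g))) (m (u (m (u (s) (s))) (u (s) (k (g)))))))
2. (m (u (k (r (g) (g))) (m (u (m (u (s) (s))) (u (s) (k (g)))))))  →  (m (u (k (g)) (m (u (m (u (s) (s))) (u (s) (k (g)))))))
3. (m (u (k (g)) (m (u (m (u (s) (s))) (u (s) (k (g)))))))  →  (m (u (k (g)) (m (u (m (s)) (u (s) (k (g)))))))
4. (m (u (k (g)) (m (u (m (s)) (u (s) (k (g)))))))  →  (m (u (k (g)) (m (u (m (s)) (k (g))))))

normal form = (m (u (k (g)) (m (u (m (s)) (k (g))))))


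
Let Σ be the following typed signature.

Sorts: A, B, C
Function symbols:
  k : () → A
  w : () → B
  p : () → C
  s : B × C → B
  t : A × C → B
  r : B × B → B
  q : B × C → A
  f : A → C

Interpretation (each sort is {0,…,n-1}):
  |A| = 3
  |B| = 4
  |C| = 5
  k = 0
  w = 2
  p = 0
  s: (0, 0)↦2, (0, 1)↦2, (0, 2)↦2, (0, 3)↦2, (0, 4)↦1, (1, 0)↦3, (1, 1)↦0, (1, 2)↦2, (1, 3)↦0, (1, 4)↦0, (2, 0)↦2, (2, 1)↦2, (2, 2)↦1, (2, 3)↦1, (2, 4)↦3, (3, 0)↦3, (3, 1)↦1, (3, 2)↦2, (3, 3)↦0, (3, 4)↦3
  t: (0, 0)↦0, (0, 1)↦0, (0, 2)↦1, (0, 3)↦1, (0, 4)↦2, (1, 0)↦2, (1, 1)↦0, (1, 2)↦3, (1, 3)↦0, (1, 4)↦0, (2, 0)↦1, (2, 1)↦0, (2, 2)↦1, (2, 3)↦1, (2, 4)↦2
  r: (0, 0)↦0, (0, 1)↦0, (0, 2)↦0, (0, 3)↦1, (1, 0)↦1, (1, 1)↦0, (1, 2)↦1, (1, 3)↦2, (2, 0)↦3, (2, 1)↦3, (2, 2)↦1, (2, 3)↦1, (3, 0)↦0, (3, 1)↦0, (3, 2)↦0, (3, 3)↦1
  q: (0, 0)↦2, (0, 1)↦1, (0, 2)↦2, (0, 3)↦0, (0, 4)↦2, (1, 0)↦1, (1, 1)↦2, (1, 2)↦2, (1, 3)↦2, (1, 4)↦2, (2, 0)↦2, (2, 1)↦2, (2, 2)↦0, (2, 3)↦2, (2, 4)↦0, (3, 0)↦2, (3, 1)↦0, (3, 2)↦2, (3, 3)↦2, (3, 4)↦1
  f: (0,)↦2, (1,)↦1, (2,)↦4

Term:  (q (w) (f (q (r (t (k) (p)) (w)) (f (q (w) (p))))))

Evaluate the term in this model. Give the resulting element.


value = 0

  w = 2
  k = 0
  p = 0
  (t (k) (p)) = t(0, 0) = 0
  w = 2
  (r (t (k) (p)) (w)) = r(0, 2) = 0
  w = 2
  p = 0
  (q (w) (p)) = q(2, 0) = 2
  (f (q (w) (p))) = f(2,) = 4
  (q (r (t (k) (p)) (w)) (f (q (w) (p)))) = q(0, 4) = 2
  (f (q (r (t (k) (p)) (w)) (f (q (w) (p))))) = f(2,) = 4
  (q (w) (f (q (r (t (k) (p)) (w)) (f (q (w) (p)))))) = q(2, 4) = 0


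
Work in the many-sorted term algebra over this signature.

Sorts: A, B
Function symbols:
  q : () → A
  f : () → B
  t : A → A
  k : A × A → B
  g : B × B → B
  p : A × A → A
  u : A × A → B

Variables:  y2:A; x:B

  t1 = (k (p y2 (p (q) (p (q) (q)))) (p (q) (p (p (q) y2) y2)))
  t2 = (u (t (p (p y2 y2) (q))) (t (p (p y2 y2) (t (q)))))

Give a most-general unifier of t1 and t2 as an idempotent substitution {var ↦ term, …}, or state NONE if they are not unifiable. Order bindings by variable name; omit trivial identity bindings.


head clash or occurs-check failure — not unifiable

NONE (not unifiable)


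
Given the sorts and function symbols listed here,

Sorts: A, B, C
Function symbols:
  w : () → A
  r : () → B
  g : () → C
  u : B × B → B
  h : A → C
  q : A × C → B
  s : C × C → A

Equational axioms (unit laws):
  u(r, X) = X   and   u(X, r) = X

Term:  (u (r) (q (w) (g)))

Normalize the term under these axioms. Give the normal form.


normal form = (q (w) (g))

1. (u (r) (q (w) (g)))  →  (q (w) (g))


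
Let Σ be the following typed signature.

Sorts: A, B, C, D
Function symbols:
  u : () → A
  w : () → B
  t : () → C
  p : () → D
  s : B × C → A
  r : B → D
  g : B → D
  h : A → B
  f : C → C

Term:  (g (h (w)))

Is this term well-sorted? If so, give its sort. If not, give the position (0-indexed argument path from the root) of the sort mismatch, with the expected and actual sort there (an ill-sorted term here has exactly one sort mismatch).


ill-sorted at position [0, 0]: expected A, got B

    (w) : B
  (h (w)) : ✗ arg 0 at [0, 0] has sort B, expected A


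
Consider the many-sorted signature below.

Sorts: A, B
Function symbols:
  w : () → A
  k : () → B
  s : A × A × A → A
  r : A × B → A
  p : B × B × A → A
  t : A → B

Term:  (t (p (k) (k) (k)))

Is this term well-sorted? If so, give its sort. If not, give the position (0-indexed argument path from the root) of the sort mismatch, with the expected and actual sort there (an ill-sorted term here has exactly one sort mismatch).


ill-sorted at position [0, 2]: expected A, got B

    (k) : B
    (k) : B
    (k) : B
  (p (k) (k) (k)) : ✗ arg 2 at [0, 2] has sort B, expected A


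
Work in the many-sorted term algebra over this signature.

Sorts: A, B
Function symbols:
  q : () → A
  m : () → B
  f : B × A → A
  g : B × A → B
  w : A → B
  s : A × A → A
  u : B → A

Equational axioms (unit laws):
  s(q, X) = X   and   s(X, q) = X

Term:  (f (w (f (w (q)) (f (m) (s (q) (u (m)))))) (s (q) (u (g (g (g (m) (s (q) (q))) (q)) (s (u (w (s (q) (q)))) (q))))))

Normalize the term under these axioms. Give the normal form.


1. (f (w (f (w (q)) (f (m) (s (q) (u (m)))))) (s (q) (u (g (g (g (m) (s (q) (q))) (q)) (s (u (w (s (q) (q)))) (q))))))  →  (f (w (f (w (q)) (f (m) (u (m))))) (s (q) (u (g (g (g (m) (s (q) (q))) (q)) (s (u (w (s (q) (q)))) (q))))))
2. (f (w (f (w (q)) (f (m) (u (m))))) (s (q) (u (g (g (g (m) (s (q) (q))) (q)) (s (u (w (s (q) (q)))) (q))))))  →  (f (w (f (w (q)) (f (m) (u (m))))) (u (g (g (g (m) (s (q) (q))) (q)) (s (u (w (s (q) (q)))) (q)))))
3. (f (w (f (w (q)) (f (m) (u (m))))) (u (g (g (g (m) (s (q) (q))) (q)) (s (u (w (s (q) (q)))) (q)))))  →  (f (w (f (w (q)) (f (m) (u (m))))) (u (g (g (g (m) (q)) (q)) (s (u (w (s (q) (q)))) (q)))))
4. (f (w (f (w (q)) (f (m) (u (m))))) (u (g (g (g (m) (q)) (q)) (s (u (w (s (q) (q)))) (q)))))  →  (f (w (f (w (q)) (f (m) (u (m))))) (u (g (g (g (m) (q)) (q)) (u (w (s (q) (q)))))))
5. (f (w (f (w (q)) (f (m) (u (m))))) (u (g (g (g (m) (q)) (q)) (u (w (s (q) (q)))))))  →  (f (w (f (w (q)) (f (m) (u (m))))) (u (g (g (g (m) (q)) (q)) (u (w (q))))))

normal form = (f (w (f (w (q)) (f (m) (u (m))))) (u (g (g (g (m) (q)) (q)) (u (w (q))))))


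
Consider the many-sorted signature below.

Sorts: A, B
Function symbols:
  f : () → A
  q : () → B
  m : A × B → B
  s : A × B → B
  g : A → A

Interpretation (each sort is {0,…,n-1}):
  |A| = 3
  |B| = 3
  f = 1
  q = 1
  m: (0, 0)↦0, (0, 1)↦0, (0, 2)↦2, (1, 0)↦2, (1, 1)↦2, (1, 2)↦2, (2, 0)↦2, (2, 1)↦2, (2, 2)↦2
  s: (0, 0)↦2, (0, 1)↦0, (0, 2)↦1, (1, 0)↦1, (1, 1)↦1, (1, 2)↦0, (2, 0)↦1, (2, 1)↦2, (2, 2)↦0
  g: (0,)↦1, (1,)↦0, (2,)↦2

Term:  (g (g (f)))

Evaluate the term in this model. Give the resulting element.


  f = 1
  (g (f)) = g(1,) = 0
  (g (g (f))) = g(0,) = 1

value = 1


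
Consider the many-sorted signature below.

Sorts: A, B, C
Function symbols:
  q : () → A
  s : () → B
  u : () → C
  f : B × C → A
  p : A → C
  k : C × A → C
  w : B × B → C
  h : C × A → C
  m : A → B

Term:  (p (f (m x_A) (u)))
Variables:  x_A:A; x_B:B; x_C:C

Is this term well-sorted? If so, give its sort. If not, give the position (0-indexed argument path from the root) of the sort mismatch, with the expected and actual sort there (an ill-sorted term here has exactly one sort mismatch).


well-sorted; sort = C

      x_A : A
    (m x_A) : B
    (u) : C
  (f (m x_A) (u)) : A
(p (f (m x_A) (u))) : C


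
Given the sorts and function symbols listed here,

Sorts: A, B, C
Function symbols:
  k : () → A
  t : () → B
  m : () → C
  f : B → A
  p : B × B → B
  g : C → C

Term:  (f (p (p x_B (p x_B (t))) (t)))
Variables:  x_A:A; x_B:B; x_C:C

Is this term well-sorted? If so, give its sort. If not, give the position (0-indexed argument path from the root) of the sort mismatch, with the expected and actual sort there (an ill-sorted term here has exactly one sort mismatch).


      x_B : B
        x_B : B
        (t) : B
      (p x_B (t)) : B
    (p x_B (p x_B (t))) : B
    (t) : B
  (p (p x_B (p x_B (t))) (t)) : B
(f (p (p x_B (p x_B (t))) (t))) : A

well-sorted; sort = A


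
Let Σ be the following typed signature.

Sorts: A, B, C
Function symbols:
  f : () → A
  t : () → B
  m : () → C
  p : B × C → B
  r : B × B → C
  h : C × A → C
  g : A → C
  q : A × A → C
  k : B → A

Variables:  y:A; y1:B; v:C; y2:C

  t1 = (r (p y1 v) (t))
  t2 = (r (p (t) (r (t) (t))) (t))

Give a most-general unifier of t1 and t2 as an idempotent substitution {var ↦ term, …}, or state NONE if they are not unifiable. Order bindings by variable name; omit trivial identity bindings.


{v ↦ (r (t) (t)), y1 ↦ (t)}


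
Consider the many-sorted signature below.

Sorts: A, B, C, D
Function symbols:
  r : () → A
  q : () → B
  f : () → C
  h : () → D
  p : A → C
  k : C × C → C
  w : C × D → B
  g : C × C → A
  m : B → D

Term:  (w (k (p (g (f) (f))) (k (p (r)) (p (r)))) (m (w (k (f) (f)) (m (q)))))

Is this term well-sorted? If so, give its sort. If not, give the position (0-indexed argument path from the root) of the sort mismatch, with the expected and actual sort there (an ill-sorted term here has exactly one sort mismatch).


        (f) : C
        (f) : C
      (g (f) (f)) : A
    (p (g (f) (f))) : C
        (r) : A
      (p (r)) : C
        (r) : A
      (p (r)) : C
    (k (p (r)) (p (r))) : C
  (k (p (g (f) (f))) (k (p (r)) (p (r)))) : C
        (f) : C
        (f) : C
      (k (f) (f)) : C
        (q) : B
      (m (q)) : D
    (w (k (f) (f)) (m (q))) : B
  (m (w (k (f) (f)) (m (q)))) : D
(w (k (p (g (f) (f))) (k (p (r)) (p (r)))) (m (w (k (f) (f)) (m (q))))) : B

well-sorted; sort = B


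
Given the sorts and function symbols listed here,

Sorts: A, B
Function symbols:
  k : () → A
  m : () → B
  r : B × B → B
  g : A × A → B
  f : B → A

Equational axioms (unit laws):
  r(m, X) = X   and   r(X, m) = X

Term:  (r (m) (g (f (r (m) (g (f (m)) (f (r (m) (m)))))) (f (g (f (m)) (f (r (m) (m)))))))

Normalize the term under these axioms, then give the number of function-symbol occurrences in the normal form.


size = 13

1. (r (m) (g (f (r (m) (g (f (m)) (f (r (m) (m)))))) (f (g (f (m)) (f (r (m) (m)))))))  →  (g (f (r (m) (g (f (m)) (f (r (m) (m)))))) (f (g (f (m)) (f (r (m) (m))))))
2. (g (f (r (m) (g (f (m)) (f (r (m) (m)))))) (f (g (f (m)) (f (r (m) (m))))))  →  (g (f (g (f (m)) (f (r (m) (m))))) (f (g (f (m)) (f (r (m) (m))))))
3. (g (f (g (f (m)) (f (r (m) (m))))) (f (g (f (m)) (f (r (m) (m))))))  →  (g (f (g (f (m)) (f (m)))) (f (g (f (m)) (f (r (m) (m))))))
4. (g (f (g (f (m)) (f (m)))) (f (g (f (m)) (f (r (m) (m))))))  →  (g (f (g (f (m)) (f (m)))) (f (g (f (m)) (f (m)))))
normal form: (g (f (g (f (m)) (f (m)))) (f (g (f (m)) (f (m)))))


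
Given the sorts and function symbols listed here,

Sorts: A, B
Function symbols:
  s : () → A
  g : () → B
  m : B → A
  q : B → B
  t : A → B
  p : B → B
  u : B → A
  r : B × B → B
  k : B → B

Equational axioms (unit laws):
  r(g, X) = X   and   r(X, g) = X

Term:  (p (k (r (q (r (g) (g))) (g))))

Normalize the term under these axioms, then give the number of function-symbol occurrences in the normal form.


size = 4

1. (p (k (r (q (r (g) (g))) (g))))  →  (p (k (q (r (g) (g)))))
2. (p (k (q (r (g) (g)))))  →  (p (k (q (g))))
normal form: (p (k (q (g))))


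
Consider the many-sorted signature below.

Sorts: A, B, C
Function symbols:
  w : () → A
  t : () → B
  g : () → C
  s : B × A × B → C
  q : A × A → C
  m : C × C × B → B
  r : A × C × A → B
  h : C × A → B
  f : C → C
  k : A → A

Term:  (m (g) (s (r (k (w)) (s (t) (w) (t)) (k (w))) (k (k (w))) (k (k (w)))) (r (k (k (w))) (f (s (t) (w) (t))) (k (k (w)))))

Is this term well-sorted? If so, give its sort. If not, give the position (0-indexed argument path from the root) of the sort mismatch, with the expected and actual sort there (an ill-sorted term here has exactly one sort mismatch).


ill-sorted at position [1, 2]: expected B, got A

  (g) : C
        (w) : A
      (k (w)) : A
        (t) : B
        (w) : A
        (t) : B
      (s (t) (w) (t)) : C
        (w) : A
      (k (w)) : A
    (r (k (w)) (s (t) (w) (t)) (k (w))) : B
        (w) : A
      (k (w)) : A
    (k (k (w))) : A
        (w) : A
      (k (w)) : A
    (k (k (w))) : A
  (s (r (k (w)) (s (t) (w) (t)) (k (w))) (k (k (w))) (k (k (w)))) : ✗ arg 2 at [1, 2] has sort A, expected B
        (w) : A
      (k (w)) : A
    (k (k (w))) : A
        (t) : B
        (w) : A
        (t) : B
      (s (t) (w) (t)) : C
    (f (s (t) (w) (t))) : C
        (w) : A
      (k (w)) : A
    (k (k (w))) : A
  (r (k (k (w))) (f (s (t) (w) (t))) (k (k (w)))) : B


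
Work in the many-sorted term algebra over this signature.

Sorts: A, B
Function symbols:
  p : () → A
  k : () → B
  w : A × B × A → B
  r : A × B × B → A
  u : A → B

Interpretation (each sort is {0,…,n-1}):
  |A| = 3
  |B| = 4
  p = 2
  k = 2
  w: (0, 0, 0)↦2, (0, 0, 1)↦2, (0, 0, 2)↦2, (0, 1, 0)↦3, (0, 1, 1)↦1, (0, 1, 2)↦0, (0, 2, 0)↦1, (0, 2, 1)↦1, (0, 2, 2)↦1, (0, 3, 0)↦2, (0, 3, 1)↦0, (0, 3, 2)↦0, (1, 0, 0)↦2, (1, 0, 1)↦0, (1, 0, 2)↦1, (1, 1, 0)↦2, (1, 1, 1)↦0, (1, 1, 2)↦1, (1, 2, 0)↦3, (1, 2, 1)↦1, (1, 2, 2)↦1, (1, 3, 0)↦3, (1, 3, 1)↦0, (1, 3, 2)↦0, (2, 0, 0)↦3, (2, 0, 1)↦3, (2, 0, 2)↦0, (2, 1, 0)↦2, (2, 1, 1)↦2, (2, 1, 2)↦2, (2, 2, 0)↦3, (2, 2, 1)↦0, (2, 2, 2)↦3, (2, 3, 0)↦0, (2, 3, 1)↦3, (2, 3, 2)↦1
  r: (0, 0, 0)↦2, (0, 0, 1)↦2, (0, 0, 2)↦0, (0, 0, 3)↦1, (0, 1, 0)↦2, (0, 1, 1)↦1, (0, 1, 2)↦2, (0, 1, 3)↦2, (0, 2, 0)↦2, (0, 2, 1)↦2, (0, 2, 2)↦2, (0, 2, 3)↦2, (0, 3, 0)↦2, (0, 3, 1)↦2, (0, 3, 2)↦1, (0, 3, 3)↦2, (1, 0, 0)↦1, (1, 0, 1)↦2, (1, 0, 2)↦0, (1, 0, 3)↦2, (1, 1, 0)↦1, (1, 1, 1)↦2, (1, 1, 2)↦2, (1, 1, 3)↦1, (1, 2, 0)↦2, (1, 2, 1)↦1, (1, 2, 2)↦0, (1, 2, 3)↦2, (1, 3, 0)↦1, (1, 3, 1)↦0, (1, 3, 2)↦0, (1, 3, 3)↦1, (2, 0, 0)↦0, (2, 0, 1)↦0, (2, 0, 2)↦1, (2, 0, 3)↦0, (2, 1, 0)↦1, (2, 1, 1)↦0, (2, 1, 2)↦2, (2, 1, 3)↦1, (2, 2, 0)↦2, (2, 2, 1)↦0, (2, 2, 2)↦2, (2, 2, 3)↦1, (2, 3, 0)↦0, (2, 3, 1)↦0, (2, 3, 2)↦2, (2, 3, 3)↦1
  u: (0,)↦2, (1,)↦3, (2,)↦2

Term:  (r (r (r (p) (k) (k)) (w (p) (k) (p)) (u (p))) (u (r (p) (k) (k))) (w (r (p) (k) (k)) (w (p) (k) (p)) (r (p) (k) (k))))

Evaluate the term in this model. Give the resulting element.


value = 0

  p = 2
  k = 2
  k = 2
  (r (p) (k) (k)) = r(2, 2, 2) = 2
  p = 2
  k = 2
  p = 2
  (w (p) (k) (p)) = w(2, 2, 2) = 3
  p = 2
  (u (p)) = u(2,) = 2
  (r (r (p) (k) (k)) (w (p) (k) (p)) (u (p))) = r(2, 3, 2) = 2
  p = 2
  k = 2
  k = 2
  (r (p) (k) (k)) = r(2, 2, 2) = 2
  (u (r (p) (k) (k))) = u(2,) = 2
  p = 2
  k = 2
  k = 2
  (r (p) (k) (k)) = r(2, 2, 2) = 2
  p = 2
  k = 2
  p = 2
  (w (p) (k) (p)) = w(2, 2, 2) = 3
  p = 2
  k = 2
  k = 2
  (r (p) (k) (k)) = r(2, 2, 2) = 2
  (w (r (p) (k) (k)) (w (p) (k) (p)) (r (p) (k) (k))) = w(2, 3, 2) = 1
  (r (r (r (p) (k) (k)) (w (p) (k) (p)) (u (p))) (u (r (p) (k) (k))) (w (r (p) (k) (k)) (w (p) (k) (p)) (r (p) (k) (k)))) = r(2, 2, 1) = 0


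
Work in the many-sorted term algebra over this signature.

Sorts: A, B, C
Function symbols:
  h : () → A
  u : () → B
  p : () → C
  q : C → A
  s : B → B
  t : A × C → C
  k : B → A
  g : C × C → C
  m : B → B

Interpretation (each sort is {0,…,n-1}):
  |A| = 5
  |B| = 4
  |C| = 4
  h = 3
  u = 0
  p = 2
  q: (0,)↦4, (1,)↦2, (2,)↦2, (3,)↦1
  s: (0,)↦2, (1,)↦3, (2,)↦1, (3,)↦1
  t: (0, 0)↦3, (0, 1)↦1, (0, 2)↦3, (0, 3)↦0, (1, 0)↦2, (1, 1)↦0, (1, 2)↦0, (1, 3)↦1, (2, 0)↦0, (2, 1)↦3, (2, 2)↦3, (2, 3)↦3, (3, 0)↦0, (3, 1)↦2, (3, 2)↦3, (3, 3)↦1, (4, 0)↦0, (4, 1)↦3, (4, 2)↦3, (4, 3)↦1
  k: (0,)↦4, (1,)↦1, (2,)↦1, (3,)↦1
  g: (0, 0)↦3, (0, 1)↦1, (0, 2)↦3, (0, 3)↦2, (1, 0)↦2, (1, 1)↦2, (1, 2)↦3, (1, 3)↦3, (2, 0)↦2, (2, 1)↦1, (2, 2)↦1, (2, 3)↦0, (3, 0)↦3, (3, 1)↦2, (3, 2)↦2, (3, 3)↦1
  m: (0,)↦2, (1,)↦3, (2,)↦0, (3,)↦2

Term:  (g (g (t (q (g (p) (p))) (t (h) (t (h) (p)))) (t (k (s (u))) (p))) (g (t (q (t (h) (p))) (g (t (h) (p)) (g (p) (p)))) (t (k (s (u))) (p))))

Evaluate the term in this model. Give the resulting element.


value = 1

  p = 2
  p = 2
  (g (p) (p)) = g(2, 2) = 1
  (q (g (p) (p))) = q(1,) = 2
  h = 3
  h = 3
  p = 2
  (t (h) (p)) = t(3, 2) = 3
  (t (h) (t (h) (p))) = t(3, 3) = 1
  (t (q (g (p) (p))) (t (h) (t (h) (p)))) = t(2, 1) = 3
  u = 0
  (s (u)) = s(0,) = 2
  (k (s (u))) = k(2,) = 1
  p = 2
  (t (k (s (u))) (p)) = t(1, 2) = 0
  (g (t (q (g (p) (p))) (t (h) (t (h) (p)))) (t (k (s (u))) (p))) = g(3, 0) = 3
  h = 3
  p = 2
  (t (h) (p)) = t(3, 2) = 3
  (q (t (h) (p))) = q(3,) = 1
  h = 3
  p = 2
  (t (h) (p)) = t(3, 2) = 3
  p = 2
  p = 2
  (g (p) (p)) = g(2, 2) = 1
  (g (t (h) (p)) (g (p) (p))) = g(3, 1) = 2
  (t (q (t (h) (p))) (g (t (h) (p)) (g (p) (p)))) = t(1, 2) = 0
  u = 0
  (s (u)) = s(0,) = 2
  (k (s (u))) = k(2,) = 1
  p = 2
  (t (k (s (u))) (p)) = t(1, 2) = 0
  (g (t (q (t (h) (p))) (g (t (h) (p)) (g (p) (p)))) (t (k (s (u))) (p))) = g(0, 0) = 3
  (g (g (t (q (g (p) (p))) (t (h) (t (h) (p)))) (t (k (s (u))) (p))) (g (t (q (t (h) (p))) (g (t (h) (p)) (g (p) (p)))) (t (k (s (u))) (p)))) = g(3, 3) = 1


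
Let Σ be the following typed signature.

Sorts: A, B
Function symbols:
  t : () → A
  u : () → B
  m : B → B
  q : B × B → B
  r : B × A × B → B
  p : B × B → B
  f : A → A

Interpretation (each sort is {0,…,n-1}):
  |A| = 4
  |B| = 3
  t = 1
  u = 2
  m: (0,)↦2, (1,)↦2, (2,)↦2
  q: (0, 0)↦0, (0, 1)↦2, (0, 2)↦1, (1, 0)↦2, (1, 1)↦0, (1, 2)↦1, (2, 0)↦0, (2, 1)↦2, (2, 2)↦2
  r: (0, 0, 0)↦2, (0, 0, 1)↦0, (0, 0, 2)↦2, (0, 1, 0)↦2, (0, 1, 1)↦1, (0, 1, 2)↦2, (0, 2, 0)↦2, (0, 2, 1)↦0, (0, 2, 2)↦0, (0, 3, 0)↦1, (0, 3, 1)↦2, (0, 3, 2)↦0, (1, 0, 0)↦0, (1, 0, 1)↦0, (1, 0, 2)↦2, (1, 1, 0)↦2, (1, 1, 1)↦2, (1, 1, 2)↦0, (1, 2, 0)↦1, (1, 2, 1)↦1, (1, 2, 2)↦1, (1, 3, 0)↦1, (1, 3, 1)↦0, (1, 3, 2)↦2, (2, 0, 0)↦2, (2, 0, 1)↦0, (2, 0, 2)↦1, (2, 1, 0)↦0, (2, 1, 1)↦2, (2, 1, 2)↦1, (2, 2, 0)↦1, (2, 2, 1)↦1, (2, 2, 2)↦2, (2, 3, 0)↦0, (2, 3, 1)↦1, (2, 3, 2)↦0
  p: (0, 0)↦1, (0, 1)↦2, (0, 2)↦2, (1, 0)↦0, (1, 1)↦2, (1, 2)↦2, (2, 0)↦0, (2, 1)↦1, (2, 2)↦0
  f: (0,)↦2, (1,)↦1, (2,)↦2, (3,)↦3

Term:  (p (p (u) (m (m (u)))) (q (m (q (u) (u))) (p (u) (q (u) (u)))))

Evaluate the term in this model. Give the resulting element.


  u = 2
  u = 2
  (m (u)) = m(2,) = 2
  (m (m (u))) = m(2,) = 2
  (p (u) (m (m (u)))) = p(2, 2) = 0
  u = 2
  u = 2
  (q (u) (u)) = q(2, 2) = 2
  (m (q (u) (u))) = m(2,) = 2
  u = 2
  u = 2
  u = 2
  (q (u) (u)) = q(2, 2) = 2
  (p (u) (q (u) (u))) = p(2, 2) = 0
  (q (m (q (u) (u))) (p (u) (q (u) (u)))) = q(2, 0) = 0
  (p (p (u) (m (m (u)))) (q (m (q (u) (u))) (p (u) (q (u) (u))))) = p(0, 0) = 1

value = 1


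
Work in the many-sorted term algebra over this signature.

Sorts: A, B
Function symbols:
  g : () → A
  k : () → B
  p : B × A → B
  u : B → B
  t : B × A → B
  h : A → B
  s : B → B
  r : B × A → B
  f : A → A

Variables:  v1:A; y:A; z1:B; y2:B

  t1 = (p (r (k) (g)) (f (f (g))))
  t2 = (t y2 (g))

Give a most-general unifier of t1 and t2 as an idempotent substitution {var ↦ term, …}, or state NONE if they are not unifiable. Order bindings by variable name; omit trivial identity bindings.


NONE (not unifiable)

head clash or occurs-check failure — not unifiable


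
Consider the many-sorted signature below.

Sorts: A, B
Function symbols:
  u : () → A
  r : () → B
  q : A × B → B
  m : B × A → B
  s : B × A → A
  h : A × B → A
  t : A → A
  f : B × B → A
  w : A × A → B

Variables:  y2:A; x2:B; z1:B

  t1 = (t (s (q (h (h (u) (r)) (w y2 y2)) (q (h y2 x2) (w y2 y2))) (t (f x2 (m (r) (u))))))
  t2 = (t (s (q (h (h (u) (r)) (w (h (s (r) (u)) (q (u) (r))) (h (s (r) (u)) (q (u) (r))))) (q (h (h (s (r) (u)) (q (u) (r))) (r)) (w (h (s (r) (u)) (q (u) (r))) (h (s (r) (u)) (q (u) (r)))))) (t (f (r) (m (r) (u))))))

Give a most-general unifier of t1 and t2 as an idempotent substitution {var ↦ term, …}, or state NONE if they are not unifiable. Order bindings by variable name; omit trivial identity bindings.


{x2 ↦ (r), y2 ↦ (h (s (r) (u)) (q (u) (r)))}


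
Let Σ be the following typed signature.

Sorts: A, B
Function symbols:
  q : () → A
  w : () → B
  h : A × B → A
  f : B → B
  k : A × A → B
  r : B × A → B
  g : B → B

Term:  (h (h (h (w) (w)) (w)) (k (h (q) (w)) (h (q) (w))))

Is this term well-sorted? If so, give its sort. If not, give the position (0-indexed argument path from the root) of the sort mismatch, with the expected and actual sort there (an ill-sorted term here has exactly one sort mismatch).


      (w) : B
      (w) : B
    (h (w) (w)) : ✗ arg 0 at [0, 0, 0] has sort B, expected A
    (w) : B
      (q) : A
      (w) : B
    (h (q) (w)) : A
      (q) : A
      (w) : B
    (h (q) (w)) : A
  (k (h (q) (w)) (h (q) (w))) : B

ill-sorted at position [0, 0, 0]: expected A, got B


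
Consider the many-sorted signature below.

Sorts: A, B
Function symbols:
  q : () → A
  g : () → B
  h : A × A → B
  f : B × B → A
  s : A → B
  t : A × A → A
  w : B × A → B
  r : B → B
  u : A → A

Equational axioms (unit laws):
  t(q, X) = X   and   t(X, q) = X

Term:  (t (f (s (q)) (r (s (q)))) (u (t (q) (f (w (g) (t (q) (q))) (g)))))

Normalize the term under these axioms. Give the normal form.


1. (t (f (s (q)) (r (s (q)))) (u (t (q) (f (w (g) (t (q) (q))) (g)))))  →  (t (f (s (q)) (r (s (q)))) (u (f (w (g) (t (q) (q))) (g))))
2. (t (f (s (q)) (r (s (q)))) (u (f (w (g) (t (q) (q))) (g))))  →  (t (f (s (q)) (r (s (q)))) (u (f (w (g) (q)) (g))))

normal form = (t (f (s (q)) (r (s (q)))) (u (f (w (g) (q)) (g))))


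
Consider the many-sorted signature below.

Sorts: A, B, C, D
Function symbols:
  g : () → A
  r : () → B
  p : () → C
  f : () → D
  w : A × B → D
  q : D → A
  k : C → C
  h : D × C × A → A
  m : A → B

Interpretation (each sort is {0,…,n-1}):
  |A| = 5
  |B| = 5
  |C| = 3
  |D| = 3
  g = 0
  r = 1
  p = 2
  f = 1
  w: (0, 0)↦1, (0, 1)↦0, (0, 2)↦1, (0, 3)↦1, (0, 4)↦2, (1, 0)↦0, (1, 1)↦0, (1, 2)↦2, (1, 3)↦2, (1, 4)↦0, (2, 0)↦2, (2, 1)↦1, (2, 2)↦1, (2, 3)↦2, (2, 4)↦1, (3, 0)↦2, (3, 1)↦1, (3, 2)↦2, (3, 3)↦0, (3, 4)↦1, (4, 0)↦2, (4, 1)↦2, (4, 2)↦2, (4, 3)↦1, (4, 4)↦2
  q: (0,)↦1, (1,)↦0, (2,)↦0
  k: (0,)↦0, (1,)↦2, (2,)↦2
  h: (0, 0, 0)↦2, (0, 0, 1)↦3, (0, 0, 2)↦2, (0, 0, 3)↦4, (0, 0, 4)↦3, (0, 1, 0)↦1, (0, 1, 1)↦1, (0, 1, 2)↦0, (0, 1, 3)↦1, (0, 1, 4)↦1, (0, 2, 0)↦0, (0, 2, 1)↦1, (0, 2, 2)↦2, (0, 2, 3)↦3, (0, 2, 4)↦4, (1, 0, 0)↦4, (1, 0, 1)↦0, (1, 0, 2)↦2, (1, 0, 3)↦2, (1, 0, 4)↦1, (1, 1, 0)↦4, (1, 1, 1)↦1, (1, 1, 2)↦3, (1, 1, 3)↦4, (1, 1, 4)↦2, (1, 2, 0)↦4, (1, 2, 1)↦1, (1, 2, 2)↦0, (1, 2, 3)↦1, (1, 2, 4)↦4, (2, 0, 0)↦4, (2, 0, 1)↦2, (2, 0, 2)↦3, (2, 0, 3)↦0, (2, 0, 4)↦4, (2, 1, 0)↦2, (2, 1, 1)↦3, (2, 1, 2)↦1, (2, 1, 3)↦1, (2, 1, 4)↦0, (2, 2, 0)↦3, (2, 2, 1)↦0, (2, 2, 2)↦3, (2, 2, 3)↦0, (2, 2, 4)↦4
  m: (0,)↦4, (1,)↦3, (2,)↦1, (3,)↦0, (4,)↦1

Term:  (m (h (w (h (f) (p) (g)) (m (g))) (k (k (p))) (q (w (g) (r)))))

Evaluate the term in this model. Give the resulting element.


  f = 1
  p = 2
  g = 0
  (h (f) (p) (g)) = h(1, 2, 0) = 4
  g = 0
  (m (g)) = m(0,) = 4
  (w (h (f) (p) (g)) (m (g))) = w(4, 4) = 2
  p = 2
  (k (p)) = k(2,) = 2
  (k (k (p))) = k(2,) = 2
  g = 0
  r = 1
  (w (g) (r)) = w(0, 1) = 0
  (q (w (g) (r))) = q(0,) = 1
  (h (w (h (f) (p) (g)) (m (g))) (k (k (p))) (q (w (g) (r)))) = h(2, 2, 1) = 0
  (m (h (w (h (f) (p) (g)) (m (g))) (k (k (p))) (q (w (g) (r))))) = m(0,) = 4

value = 4


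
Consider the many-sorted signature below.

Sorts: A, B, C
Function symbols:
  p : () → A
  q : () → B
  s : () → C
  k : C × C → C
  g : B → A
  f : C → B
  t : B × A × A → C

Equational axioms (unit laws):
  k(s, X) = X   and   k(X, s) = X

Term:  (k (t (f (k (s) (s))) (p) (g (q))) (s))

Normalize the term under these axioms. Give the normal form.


normal form = (t (f (s)) (p) (g (q)))

1. (k (t (f (k (s) (s))) (p) (g (q))) (s))  →  (t (f (k (s) (s))) (p) (g (q)))
2. (t (f (k (s) (s))) (p) (g (q)))  →  (t (f (s)) (p) (g (q)))


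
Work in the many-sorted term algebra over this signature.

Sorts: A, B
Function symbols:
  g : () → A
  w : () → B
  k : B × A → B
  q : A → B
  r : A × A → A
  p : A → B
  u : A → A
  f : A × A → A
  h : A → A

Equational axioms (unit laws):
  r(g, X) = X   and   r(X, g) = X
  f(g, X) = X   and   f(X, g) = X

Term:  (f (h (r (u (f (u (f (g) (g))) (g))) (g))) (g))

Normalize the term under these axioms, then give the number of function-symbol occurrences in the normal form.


1. (f (h (r (u (f (u (f (g) (g))) (g))) (g))) (g))  →  (h (r (u (f (u (f (g) (g))) (g))) (g)))
2. (h (r (u (f (u (f (g) (g))) (g))) (g)))  →  (h (u (f (u (f (g) (g))) (g))))
3. (h (u (f (u (f (g) (g))) (g))))  →  (h (u (u (f (g) (g)))))
4. (h (u (u (f (g) (g)))))  →  (h (u (u (g))))
normal form: (h (u (u (g))))

size = 4


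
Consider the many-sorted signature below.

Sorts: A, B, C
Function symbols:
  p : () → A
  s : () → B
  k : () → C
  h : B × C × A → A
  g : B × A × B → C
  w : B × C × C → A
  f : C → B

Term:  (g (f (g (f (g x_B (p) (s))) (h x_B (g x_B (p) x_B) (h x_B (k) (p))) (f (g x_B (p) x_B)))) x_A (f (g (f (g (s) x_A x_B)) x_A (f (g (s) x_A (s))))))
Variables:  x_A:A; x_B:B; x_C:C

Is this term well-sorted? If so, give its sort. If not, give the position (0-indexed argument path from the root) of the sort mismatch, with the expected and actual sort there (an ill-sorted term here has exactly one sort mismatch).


          x_B : B
          (p) : A
          (s) : B
        (g x_B (p) (s)) : C
      (f (g x_B (p) (s))) : B
        x_B : B
          x_B : B
          (p) : A
          x_B : B
        (g x_B (p) x_B) : C
          x_B : B
          (k) : C
          (p) : A
        (h x_B (k) (p)) : A
      (h x_B (g x_B (p) x_B) (h x_B (k) (p))) : A
          x_B : B
          (p) : A
          x_B : B
        (g x_B (p) x_B) : C
      (f (g x_B (p) x_B)) : B
    (g (f (g x_B (p) (s))) (h x_B (g x_B (p) x_B) (h x_B (k) (p))) (f (g x_B (p) x_B))) : C
  (f (g (f (g x_B (p) (s))) (h x_B (g x_B (p) x_B) (h x_B (k) (p))) (f (g x_B (p) x_B)))) : B
  x_A : A
          (s) : B
          x_A : A
          x_B : B
        (g (s) x_A x_B) : C
      (f (g (s) x_A x_B)) : B
      x_A : A
          (s) : B
          x_A : A
          (s) : B
        (g (s) x_A (s)) : C
      (f (g (s) x_A (s))) : B
    (g (f (g (s) x_A x_B)) x_A (f (g (s) x_A (s)))) : C
  (f (g (f (g (s) x_A x_B)) x_A (f (g (s) x_A (s))))) : B
(g (f (g (f (g x_B (p) (s))) (h x_B (g x_B (p) x_B) (h x_B (k) (p))) (f (g x_B (p) x_B)))) x_A (f (g (f (g (s) x_A x_B)) x_A (f (g (s) x_A (s)))))) : C

well-sorted; sort = C


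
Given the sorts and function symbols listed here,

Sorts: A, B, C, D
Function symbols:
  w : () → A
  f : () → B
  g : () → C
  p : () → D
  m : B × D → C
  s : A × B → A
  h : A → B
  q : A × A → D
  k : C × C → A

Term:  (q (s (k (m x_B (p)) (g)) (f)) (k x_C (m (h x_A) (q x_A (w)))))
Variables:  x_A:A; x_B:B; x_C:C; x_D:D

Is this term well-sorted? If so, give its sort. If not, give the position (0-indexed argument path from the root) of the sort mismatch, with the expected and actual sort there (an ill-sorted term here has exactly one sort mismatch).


well-sorted; sort = D

        x_B : B
        (p) : D
      (m x_B (p)) : C
      (g) : C
    (k (m x_B (p)) (g)) : A
    (f) : B
  (s (k (m x_B (p)) (g)) (f)) : A
    x_C : C
        x_A : A
      (h x_A) : B
        x_A : A
        (w) : A
      (q x_A (w)) : D
    (m (h x_A) (q x_A (w))) : C
  (k x_C (m (h x_A) (q x_A (w)))) : A
(q (s (k (m x_B (p)) (g)) (f)) (k x_C (m (h x_A) (q x_A (w))))) : D


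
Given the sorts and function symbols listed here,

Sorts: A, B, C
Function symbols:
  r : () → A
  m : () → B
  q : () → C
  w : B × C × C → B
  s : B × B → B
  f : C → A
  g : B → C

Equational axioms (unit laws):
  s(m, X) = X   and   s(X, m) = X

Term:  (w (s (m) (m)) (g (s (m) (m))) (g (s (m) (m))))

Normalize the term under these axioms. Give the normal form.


normal form = (w (m) (g (m)) (g (m)))

1. (w (s (m) (m)) (g (s (m) (m))) (g (s (m) (m))))  →  (w (m) (g (s (m) (m))) (g (s (m) (m))))
2. (w (m) (g (s (m) (m))) (g (s (m) (m))))  →  (w (m) (g (m)) (g (s (m) (m))))
3. (w (m) (g (m)) (g (s (m) (m))))  →  (w (m) (g (m)) (g (m)))


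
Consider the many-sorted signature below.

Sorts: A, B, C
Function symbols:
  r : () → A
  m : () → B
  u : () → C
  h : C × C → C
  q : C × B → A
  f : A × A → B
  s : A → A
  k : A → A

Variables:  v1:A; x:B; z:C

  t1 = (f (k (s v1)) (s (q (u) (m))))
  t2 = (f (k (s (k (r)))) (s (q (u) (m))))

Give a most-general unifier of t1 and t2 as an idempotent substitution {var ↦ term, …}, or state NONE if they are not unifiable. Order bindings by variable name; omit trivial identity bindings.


{v1 ↦ (k (r))}


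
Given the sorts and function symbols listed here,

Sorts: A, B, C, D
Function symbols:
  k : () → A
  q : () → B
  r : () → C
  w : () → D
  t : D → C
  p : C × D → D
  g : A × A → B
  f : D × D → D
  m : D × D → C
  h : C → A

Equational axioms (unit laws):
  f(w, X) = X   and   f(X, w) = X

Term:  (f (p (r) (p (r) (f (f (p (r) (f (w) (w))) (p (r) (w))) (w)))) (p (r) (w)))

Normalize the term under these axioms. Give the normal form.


normal form = (f (p (r) (p (r) (f (p (r) (w)) (p (r) (w))))) (p (r) (w)))

1. (f (p (r) (p (r) (f (f (p (r) (f (w) (w))) (p (r) (w))) (w)))) (p (r) (w)))  →  (f (p (r) (p (r) (f (p (r) (f (w) (w))) (p (r) (w))))) (p (r) (w)))
2. (f (p (r) (p (r) (f (p (r) (f (w) (w))) (p (r) (w))))) (p (r) (w)))  →  (f (p (r) (p (r) (f (p (r) (w)) (p (r) (w))))) (p (r) (w)))


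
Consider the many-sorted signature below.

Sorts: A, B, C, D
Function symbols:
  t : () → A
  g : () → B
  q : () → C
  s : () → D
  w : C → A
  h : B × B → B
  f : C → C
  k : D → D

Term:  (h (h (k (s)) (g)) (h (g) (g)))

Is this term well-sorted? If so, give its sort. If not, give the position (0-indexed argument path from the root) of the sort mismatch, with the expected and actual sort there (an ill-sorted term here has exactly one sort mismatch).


      (s) : D
    (k (s)) : D
    (g) : B
  (h (k (s)) (g)) : ✗ arg 0 at [0, 0] has sort D, expected B
    (g) : B
    (g) : B
  (h (g) (g)) : B

ill-sorted at position [0, 0]: expected B, got D


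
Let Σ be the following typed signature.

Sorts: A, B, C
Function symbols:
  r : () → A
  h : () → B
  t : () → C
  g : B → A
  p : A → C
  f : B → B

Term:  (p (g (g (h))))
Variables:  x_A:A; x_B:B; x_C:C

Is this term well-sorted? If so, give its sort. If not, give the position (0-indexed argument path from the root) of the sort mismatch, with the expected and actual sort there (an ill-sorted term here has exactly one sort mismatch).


ill-sorted at position [0, 0]: expected B, got A

      (h) : B
    (g (h)) : A
  (g (g (h))) : ✗ arg 0 at [0, 0] has sort A, expected B


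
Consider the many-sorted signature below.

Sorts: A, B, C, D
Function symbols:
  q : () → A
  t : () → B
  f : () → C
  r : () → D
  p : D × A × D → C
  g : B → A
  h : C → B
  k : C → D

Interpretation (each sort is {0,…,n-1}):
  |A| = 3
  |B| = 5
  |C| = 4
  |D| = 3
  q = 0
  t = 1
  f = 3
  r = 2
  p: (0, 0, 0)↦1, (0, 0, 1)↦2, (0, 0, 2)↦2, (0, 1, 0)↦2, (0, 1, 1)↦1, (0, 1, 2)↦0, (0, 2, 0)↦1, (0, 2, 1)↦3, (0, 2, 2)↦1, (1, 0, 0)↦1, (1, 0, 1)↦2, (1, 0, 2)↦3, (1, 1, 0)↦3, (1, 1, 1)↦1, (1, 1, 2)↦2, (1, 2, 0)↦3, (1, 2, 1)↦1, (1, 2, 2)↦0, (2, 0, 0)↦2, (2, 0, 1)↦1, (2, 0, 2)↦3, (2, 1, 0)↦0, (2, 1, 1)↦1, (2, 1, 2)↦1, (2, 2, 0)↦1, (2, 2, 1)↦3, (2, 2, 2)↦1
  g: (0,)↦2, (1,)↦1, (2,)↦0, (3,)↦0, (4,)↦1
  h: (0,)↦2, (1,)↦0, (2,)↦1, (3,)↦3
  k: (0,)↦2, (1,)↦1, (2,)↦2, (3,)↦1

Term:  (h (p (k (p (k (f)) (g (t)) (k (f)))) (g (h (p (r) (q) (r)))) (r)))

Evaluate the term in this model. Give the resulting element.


value = 3

  f = 3
  (k (f)) = k(3,) = 1
  t = 1
  (g (t)) = g(1,) = 1
  f = 3
  (k (f)) = k(3,) = 1
  (p (k (f)) (g (t)) (k (f))) = p(1, 1, 1) = 1
  (k (p (k (f)) (g (t)) (k (f)))) = k(1,) = 1
  r = 2
  q = 0
  r = 2
  (p (r) (q) (r)) = p(2, 0, 2) = 3
  (h (p (r) (q) (r))) = h(3,) = 3
  (g (h (p (r) (q) (r)))) = g(3,) = 0
  r = 2
  (p (k (p (k (f)) (g (t)) (k (f)))) (g (h (p (r) (q) (r)))) (r)) = p(1, 0, 2) = 3
  (h (p (k (p (k (f)) (g (t)) (k (f)))) (g (h (p (r) (q) (r)))) (r))) = h(3,) = 3


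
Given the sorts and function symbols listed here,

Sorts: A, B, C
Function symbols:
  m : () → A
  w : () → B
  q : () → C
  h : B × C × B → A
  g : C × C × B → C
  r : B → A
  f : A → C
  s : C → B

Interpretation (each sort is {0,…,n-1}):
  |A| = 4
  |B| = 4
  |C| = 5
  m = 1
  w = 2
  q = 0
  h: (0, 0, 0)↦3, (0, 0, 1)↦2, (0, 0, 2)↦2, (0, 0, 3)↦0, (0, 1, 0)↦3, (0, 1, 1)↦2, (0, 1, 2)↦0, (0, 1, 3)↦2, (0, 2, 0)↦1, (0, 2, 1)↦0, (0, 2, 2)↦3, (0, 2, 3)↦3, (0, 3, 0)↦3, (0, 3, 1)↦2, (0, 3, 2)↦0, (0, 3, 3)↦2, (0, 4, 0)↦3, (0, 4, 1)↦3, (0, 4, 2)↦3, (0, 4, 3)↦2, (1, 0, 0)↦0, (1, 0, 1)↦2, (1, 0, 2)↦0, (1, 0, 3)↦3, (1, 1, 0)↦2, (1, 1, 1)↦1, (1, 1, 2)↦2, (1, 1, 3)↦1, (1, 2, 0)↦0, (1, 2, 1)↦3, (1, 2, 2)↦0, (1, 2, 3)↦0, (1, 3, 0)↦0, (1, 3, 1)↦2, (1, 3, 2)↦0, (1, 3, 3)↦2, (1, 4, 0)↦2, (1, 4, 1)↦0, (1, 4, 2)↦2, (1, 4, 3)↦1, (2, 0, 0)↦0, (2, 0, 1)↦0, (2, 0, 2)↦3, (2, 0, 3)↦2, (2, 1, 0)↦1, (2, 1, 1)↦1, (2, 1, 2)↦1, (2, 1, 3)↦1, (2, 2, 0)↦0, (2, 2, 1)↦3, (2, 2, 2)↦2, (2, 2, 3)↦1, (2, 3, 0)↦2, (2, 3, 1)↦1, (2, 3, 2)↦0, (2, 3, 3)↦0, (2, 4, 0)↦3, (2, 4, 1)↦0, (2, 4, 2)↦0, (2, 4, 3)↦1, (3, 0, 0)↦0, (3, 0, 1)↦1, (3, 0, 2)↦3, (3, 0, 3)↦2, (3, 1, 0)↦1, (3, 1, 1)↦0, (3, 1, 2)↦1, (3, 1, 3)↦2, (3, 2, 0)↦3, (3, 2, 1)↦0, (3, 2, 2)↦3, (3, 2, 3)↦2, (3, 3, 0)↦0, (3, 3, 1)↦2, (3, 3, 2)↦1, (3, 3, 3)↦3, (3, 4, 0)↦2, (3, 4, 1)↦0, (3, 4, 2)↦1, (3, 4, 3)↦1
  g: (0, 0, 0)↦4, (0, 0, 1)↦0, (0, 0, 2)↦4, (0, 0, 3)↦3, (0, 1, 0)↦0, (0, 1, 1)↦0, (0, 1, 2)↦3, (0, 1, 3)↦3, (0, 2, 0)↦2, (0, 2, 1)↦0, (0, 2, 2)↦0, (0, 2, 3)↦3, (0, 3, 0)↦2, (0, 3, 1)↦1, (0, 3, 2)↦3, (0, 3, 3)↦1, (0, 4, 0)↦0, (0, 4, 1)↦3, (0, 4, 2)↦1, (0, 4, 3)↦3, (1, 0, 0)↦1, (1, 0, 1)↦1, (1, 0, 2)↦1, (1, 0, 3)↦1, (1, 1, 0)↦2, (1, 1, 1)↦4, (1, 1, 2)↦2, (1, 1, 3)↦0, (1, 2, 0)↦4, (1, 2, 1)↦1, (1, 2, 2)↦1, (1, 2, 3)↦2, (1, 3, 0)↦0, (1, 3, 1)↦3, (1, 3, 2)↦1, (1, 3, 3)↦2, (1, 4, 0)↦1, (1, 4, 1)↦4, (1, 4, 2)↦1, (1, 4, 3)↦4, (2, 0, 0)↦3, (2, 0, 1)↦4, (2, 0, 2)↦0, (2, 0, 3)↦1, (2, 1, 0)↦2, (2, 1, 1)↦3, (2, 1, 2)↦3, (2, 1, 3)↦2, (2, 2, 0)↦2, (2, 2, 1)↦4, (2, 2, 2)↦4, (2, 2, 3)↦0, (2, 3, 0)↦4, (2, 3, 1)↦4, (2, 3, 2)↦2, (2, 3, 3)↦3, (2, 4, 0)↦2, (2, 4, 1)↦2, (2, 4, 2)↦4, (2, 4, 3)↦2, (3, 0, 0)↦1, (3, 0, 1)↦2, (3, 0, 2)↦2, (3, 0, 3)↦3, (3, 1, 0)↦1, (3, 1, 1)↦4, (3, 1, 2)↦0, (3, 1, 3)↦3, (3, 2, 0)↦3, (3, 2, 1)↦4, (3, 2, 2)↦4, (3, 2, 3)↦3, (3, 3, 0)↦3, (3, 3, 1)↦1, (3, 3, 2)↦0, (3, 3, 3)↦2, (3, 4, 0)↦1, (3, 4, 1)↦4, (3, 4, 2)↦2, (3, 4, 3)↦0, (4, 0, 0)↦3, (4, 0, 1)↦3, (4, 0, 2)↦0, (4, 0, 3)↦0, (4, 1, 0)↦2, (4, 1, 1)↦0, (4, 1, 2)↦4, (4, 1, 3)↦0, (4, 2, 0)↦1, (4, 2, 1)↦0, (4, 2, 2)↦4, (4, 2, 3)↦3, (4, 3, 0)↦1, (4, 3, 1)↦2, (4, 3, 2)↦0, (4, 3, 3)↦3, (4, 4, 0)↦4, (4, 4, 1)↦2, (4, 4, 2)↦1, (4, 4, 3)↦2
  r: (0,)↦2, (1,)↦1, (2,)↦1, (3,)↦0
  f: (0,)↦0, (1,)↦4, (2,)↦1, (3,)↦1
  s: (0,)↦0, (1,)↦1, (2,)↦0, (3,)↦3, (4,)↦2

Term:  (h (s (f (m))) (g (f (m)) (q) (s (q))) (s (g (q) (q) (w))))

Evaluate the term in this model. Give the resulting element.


  m = 1
  (f (m)) = f(1,) = 4
  (s (f (m))) = s(4,) = 2
  m = 1
  (f (m)) = f(1,) = 4
  q = 0
  q = 0
  (s (q)) = s(0,) = 0
  (g (f (m)) (q) (s (q))) = g(4, 0, 0) = 3
  q = 0
  q = 0
  w = 2
  (g (q) (q) (w)) = g(0, 0, 2) = 4
  (s (g (q) (q) (w))) = s(4,) = 2
  (h (s (f (m))) (g (f (m)) (q) (s (q))) (s (g (q) (q) (w)))) = h(2, 3, 2) = 0

value = 0
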